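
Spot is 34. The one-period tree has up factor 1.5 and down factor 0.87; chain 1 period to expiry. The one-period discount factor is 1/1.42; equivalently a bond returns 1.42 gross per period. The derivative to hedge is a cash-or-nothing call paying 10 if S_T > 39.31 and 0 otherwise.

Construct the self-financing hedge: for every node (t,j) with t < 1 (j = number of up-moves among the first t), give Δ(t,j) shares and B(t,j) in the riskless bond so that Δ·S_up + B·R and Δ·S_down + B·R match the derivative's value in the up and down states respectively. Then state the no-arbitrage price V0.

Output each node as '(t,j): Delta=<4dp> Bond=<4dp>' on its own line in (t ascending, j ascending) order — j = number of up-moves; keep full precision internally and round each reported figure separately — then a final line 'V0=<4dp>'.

Since d<R<u, set p* = (R−d)/(u−d) = 0.8730; price each node as the discounted p*-expectation of its children.
Payoff layer (t=1): V(1,0)=0.0000, V(1,1)=10.0000
(0,0): S=34.0000. Δ = (V_up−V_dn)/(S_up−S_dn) = (10.0000−0.0000)/(51.0000−29.5800) = 0.4669. V = [p*·10.0000 + (1−p*)·0.0000]/1.42 = 6.1480. B = V − Δ·S = -9.7250.
The time-0 hedge costs 6.1480, which is the no-arbitrage price.

(0,0): Delta=0.4669 Bond=-9.7250
V0=6.1480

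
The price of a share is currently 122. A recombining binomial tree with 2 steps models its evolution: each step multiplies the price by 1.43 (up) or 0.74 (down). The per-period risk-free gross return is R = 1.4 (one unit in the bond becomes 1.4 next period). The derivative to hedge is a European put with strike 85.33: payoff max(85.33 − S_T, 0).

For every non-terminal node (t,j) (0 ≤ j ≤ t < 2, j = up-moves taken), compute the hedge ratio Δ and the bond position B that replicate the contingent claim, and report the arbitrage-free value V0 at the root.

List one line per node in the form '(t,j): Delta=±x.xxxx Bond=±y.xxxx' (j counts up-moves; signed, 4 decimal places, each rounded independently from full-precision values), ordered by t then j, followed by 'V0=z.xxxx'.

Under the risk-neutral measure, an up-move has probability p* = (R−d)/(u−d) = 0.9565 and values discount at R = 1.4.
Terminal values V(2,·): V(2,0)=18.5228, V(2,1)=0.0000, V(2,2)=0.0000
Node (1,0) S=90.2800: V=(p*·0.0000+(1−p*)·18.5228)/1.4=0.5752; Δ=(0.0000−18.5228)/(129.1004−66.8072)=-0.2973; B=V−Δ·S=27.4199
Node (1,1) S=174.4600: V=(p*·0.0000+(1−p*)·0.0000)/1.4=0.0000; Δ=(0.0000−0.0000)/(249.4778−129.1004)=0.0000; B=V−Δ·S=0.0000
Node (0,0) S=122.0000: V=(p*·0.0000+(1−p*)·0.5752)/1.4=0.0179; Δ=(0.0000−0.5752)/(174.4600−90.2800)=-0.0068; B=V−Δ·S=0.8515
Each (Δ,B) replicates both successor values, so the strategy is self-financing and V0 is arbitrage-free.

(0,0): Delta=-0.0068 Bond=0.8515
(1,0): Delta=-0.2973 Bond=27.4199
(1,1): Delta=0.0000 Bond=0.0000
V0=0.0179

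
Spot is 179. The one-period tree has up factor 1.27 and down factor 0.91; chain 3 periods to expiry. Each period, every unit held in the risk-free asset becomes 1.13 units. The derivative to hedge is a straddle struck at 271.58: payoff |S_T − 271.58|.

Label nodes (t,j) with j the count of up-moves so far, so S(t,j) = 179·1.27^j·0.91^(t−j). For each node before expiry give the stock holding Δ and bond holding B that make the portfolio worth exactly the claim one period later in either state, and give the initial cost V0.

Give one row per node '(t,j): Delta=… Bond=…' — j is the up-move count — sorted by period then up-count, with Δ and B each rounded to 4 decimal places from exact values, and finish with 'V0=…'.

The replicating-portfolio and risk-neutral prices coincide; use p* = (1.13−0.91)/(1.27−0.91) = 0.6111 for the latter.
Payoff layer (t=3): V(3,0)=136.6908, V(3,1)=83.3280, V(3,2)=8.8547, V(3,3)=95.0806
(2,0): S=148.2299. Δ = (V_up−V_dn)/(S_up−S_dn) = (83.3280−136.6908)/(188.2520−134.8892) = -1.0000. V = [p*·83.3280 + (1−p*)·136.6908]/1.13 = 92.1064. B = V − Δ·S = 240.3363.
(2,1): S=206.8703. Δ = (V_up−V_dn)/(S_up−S_dn) = (8.8547−83.3280)/(262.7253−188.2520) = -1.0000. V = [p*·8.8547 + (1−p*)·83.3280]/1.13 = 33.4660. B = V − Δ·S = 240.3363.
(2,2): S=288.7091. Δ = (V_up−V_dn)/(S_up−S_dn) = (95.0806−8.8547)/(366.6606−262.7253) = 0.8296. V = [p*·95.0806 + (1−p*)·8.8547]/1.13 = 54.4675. B = V − Δ·S = -185.0487.
(1,0): S=162.8900. Δ = (V_up−V_dn)/(S_up−S_dn) = (33.4660−92.1064)/(206.8703−148.2299) = -1.0000. V = [p*·33.4660 + (1−p*)·92.1064]/1.13 = 49.7970. B = V − Δ·S = 212.6870.
(1,1): S=227.3300. Δ = (V_up−V_dn)/(S_up−S_dn) = (54.4675−33.4660)/(288.7091−206.8703) = 0.2566. V = [p*·54.4675 + (1−p*)·33.4660]/1.13 = 40.9737. B = V − Δ·S = -17.3639.
(0,0): S=179.0000. Δ = (V_up−V_dn)/(S_up−S_dn) = (40.9737−49.7970)/(227.3300−162.8900) = -0.1369. V = [p*·40.9737 + (1−p*)·49.7970]/1.13 = 39.2964. B = V − Δ·S = 63.8056.
Root portfolio cost Δ·179+B reproduces V0=39.2964.

(0,0): Delta=-0.1369 Bond=63.8056
(1,0): Delta=-1.0000 Bond=212.6870
(1,1): Delta=0.2566 Bond=-17.3639
(2,0): Delta=-1.0000 Bond=240.3363
(2,1): Delta=-1.0000 Bond=240.3363
(2,2): Delta=0.8296 Bond=-185.0487
V0=39.2964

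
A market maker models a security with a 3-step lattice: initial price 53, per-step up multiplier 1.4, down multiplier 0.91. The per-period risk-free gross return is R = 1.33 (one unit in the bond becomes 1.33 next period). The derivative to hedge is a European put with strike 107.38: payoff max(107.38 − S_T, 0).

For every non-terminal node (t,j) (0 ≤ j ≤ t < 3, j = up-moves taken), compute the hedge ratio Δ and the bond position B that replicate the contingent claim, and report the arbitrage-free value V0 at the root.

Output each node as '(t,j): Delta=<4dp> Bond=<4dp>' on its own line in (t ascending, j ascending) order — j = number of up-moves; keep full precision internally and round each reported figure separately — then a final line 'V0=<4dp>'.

Risk-neutral probability p* = (R−d)/(u−d) = (1.33−0.91)/(1.4−0.91) = 0.8571.
Terminal values V(3,·): V(3,0)=67.4407, V(3,1)=45.9350, V(3,2)=12.8492, V(3,3)=0.0000
Node (2,0) S=43.8893: V=(p*·45.9350+(1−p*)·67.4407)/1.33=36.8475; Δ=(45.9350−67.4407)/(61.4450−39.9393)=-1.0000; B=V−Δ·S=80.7368
Node (2,1) S=67.5220: V=(p*·12.8492+(1−p*)·45.9350)/1.33=13.2148; Δ=(12.8492−45.9350)/(94.5308−61.4450)=-1.0000; B=V−Δ·S=80.7368
Node (2,2) S=103.8800: V=(p*·0.0000+(1−p*)·12.8492)/1.33=1.3802; Δ=(0.0000−12.8492)/(145.4320−94.5308)=-0.2524; B=V−Δ·S=27.6030
Node (1,0) S=48.2300: V=(p*·13.2148+(1−p*)·36.8475)/1.33=12.4744; Δ=(13.2148−36.8475)/(67.5220−43.8893)=-1.0000; B=V−Δ·S=60.7044
Node (1,1) S=74.2000: V=(p*·1.3802+(1−p*)·13.2148)/1.33=2.3089; Δ=(1.3802−13.2148)/(103.8800−67.5220)=-0.3255; B=V−Δ·S=26.4613
Node (0,0) S=53.0000: V=(p*·2.3089+(1−p*)·12.4744)/1.33=2.8279; Δ=(2.3089−12.4744)/(74.2000−48.2300)=-0.3914; B=V−Δ·S=23.5738
Root portfolio cost Δ·53+B reproduces V0=2.8279.

(0,0): Delta=-0.3914 Bond=23.5738
(1,0): Delta=-1.0000 Bond=60.7044
(1,1): Delta=-0.3255 Bond=26.4613
(2,0): Delta=-1.0000 Bond=80.7368
(2,1): Delta=-1.0000 Bond=80.7368
(2,2): Delta=-0.2524 Bond=27.6030
V0=2.8279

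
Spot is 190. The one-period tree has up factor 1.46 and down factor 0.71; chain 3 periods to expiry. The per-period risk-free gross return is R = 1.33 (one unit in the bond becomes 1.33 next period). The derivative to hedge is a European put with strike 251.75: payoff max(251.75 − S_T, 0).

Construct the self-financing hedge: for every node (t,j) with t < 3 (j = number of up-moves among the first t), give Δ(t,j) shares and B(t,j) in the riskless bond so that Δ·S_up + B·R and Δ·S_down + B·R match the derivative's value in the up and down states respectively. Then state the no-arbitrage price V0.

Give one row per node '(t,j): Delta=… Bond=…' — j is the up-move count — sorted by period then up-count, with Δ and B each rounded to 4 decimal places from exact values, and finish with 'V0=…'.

(0,0): Delta=-0.1358 Bond=29.7524
(1,0): Delta=-0.7801 Bond=126.4806
(1,1): Delta=-0.0701 Bond=21.3476
(2,0): Delta=-1.0000 Bond=189.2857
(2,1): Delta=-0.7576 Bond=163.8020
(2,2): Delta=0.0000 Bond=0.0000
V0=3.9511

The replicating-portfolio and risk-neutral prices coincide; use p* = (1.33−0.71)/(1.46−0.71) = 0.8267 for the latter.
Payoff layer (t=3): V(3,0)=183.7469, V(3,1)=111.9127, V(3,2)=0.0000, V(3,3)=0.0000
  t=2,j=0: stock 95.7790 → up 139.8373 (V=111.9127), down 68.0031 (V=183.7469). Price 93.5067; hedge Δ=-1.0000, bond B=189.2857.
  t=2,j=1: stock 196.9540 → up 287.5528 (V=0.0000), down 139.8373 (V=111.9127). Price 14.5851; hedge Δ=-0.7576, bond B=163.8020.
  t=2,j=2: stock 405.0040 → up 591.3058 (V=0.0000), down 287.5528 (V=0.0000). Price 0.0000; hedge Δ=0.0000, bond B=0.0000.
  t=1,j=0: stock 134.9000 → up 196.9540 (V=14.5851), down 95.7790 (V=93.5067). Price 21.2518; hedge Δ=-0.7801, bond B=126.4806.
  t=1,j=1: stock 277.4000 → up 405.0040 (V=0.0000), down 196.9540 (V=14.5851). Price 1.9008; hedge Δ=-0.0701, bond B=21.3476.
  t=0,j=0: stock 190.0000 → up 277.4000 (V=1.9008), down 134.9000 (V=21.2518). Price 3.9511; hedge Δ=-0.1358, bond B=29.7524.
The time-0 hedge costs 3.9511, which is the no-arbitrage price.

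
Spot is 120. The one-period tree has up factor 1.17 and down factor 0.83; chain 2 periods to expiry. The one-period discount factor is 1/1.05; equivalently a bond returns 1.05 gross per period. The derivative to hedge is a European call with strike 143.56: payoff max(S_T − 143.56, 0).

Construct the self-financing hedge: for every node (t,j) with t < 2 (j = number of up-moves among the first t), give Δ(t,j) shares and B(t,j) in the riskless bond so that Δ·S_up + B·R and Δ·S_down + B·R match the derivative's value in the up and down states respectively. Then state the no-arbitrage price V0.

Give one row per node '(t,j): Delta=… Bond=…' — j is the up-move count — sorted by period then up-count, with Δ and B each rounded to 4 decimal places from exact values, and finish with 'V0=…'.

(0,0): Delta=0.3128 Bond=-29.6690
(1,0): Delta=0.0000 Bond=0.0000
(1,1): Delta=0.4338 Bond=-48.1446
V0=7.8641

Under the risk-neutral measure, an up-move has probability p* = (R−d)/(u−d) = 0.6471 and values discount at R = 1.05.
Payoff layer (t=2): V(2,0)=0.0000, V(2,1)=0.0000, V(2,2)=20.7080
(1,0): S=99.6000. Δ = (V_up−V_dn)/(S_up−S_dn) = (0.0000−0.0000)/(116.5320−82.6680) = 0.0000. V = [p*·0.0000 + (1−p*)·0.0000]/1.05 = 0.0000. B = V − Δ·S = 0.0000.
(1,1): S=140.4000. Δ = (V_up−V_dn)/(S_up−S_dn) = (20.7080−0.0000)/(164.2680−116.5320) = 0.4338. V = [p*·20.7080 + (1−p*)·0.0000]/1.05 = 12.7612. B = V − Δ·S = -48.1446.
(0,0): S=120.0000. Δ = (V_up−V_dn)/(S_up−S_dn) = (12.7612−0.0000)/(140.4000−99.6000) = 0.3128. V = [p*·12.7612 + (1−p*)·0.0000]/1.05 = 7.8641. B = V − Δ·S = -29.6690.
Root portfolio cost Δ·120+B reproduces V0=7.8641.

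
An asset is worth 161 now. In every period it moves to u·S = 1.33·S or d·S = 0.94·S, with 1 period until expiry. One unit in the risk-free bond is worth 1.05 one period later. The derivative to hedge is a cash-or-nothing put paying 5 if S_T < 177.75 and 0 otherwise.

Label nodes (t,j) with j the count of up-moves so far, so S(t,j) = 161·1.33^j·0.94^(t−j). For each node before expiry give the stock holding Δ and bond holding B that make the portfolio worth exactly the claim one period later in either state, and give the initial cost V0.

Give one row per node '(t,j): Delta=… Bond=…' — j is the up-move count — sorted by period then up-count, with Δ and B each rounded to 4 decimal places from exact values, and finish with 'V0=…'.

(0,0): Delta=-0.0796 Bond=16.2393
V0=3.4188

No-arbitrage ⇒ martingale measure with p* = (R−d)/(u−d) = 0.2821.
Payoff layer (t=1): V(1,0)=5.0000, V(1,1)=0.0000
(0,0): S=161.0000. Δ = (V_up−V_dn)/(S_up−S_dn) = (0.0000−5.0000)/(214.1300−151.3400) = -0.0796. V = [p*·0.0000 + (1−p*)·5.0000]/1.05 = 3.4188. B = V − Δ·S = 16.2393.
Root portfolio cost Δ·161+B reproduces V0=3.4188.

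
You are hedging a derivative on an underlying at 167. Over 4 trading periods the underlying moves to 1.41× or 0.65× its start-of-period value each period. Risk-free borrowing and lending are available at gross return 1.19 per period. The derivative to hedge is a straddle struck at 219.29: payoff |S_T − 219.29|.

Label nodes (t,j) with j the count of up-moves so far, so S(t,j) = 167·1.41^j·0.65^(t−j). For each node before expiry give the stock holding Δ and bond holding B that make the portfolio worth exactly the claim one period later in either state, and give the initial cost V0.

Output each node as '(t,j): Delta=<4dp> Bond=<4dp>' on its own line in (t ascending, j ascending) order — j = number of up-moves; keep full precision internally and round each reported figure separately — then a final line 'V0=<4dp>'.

Risk-neutral probability p* = (R−d)/(u−d) = (1.19−0.65)/(1.41−0.65) = 0.7105.
At expiry t=4: V(4,0)=189.4795, V(4,1)=154.6241, V(4,2)=79.0146, V(4,3)=84.9996, V(4,4)=440.7844
  t=3,j=0: stock 45.8624 → up 64.6659 (V=154.6241), down 29.8105 (V=189.4795). Price 138.4149; hedge Δ=-1.0000, bond B=184.2773.
  t=3,j=1: stock 99.4861 → up 140.2754 (V=79.0146), down 64.6659 (V=154.6241). Price 84.7912; hedge Δ=-1.0000, bond B=184.2773.
  t=3,j=2: stock 215.8083 → up 304.2896 (V=84.9996), down 140.2754 (V=79.0146). Price 69.9724; hedge Δ=0.0365, bond B=62.0974.
  t=3,j=3: stock 468.1379 → up 660.0744 (V=440.7844), down 304.2896 (V=84.9996). Price 283.8606; hedge Δ=1.0000, bond B=-184.2773.
  t=2,j=0: stock 70.5575 → up 99.4861 (V=84.7912), down 45.8624 (V=138.4149). Price 84.2974; hedge Δ=-1.0000, bond B=154.8549.
  t=2,j=1: stock 153.0555 → up 215.8083 (V=69.9724), down 99.4861 (V=84.7912). Price 62.4051; hedge Δ=-0.1274, bond B=81.9036.
  t=2,j=2: stock 332.0127 → up 468.1379 (V=283.8606), down 215.8083 (V=69.9724). Price 186.5089; hedge Δ=0.8477, bond B=-94.9230.
  t=1,j=0: stock 108.5500 → up 153.0555 (V=62.4051), down 70.5575 (V=84.2974). Price 57.7667; hedge Δ=-0.2654, bond B=86.5723.
  t=1,j=1: stock 235.4700 → up 332.0127 (V=186.5089), down 153.0555 (V=62.4051). Price 126.5413; hedge Δ=0.6935, bond B=-36.7532.
  t=0,j=0: stock 167.0000 → up 235.4700 (V=126.5413), down 108.5500 (V=57.7667). Price 89.6074; hedge Δ=0.5419, bond B=-0.8855.
Each (Δ,B) replicates both successor values, so the strategy is self-financing and V0 is arbitrage-free.

(0,0): Delta=0.5419 Bond=-0.8855
(1,0): Delta=-0.2654 Bond=86.5723
(1,1): Delta=0.6935 Bond=-36.7532
(2,0): Delta=-1.0000 Bond=154.8549
(2,1): Delta=-0.1274 Bond=81.9036
(2,2): Delta=0.8477 Bond=-94.9230
(3,0): Delta=-1.0000 Bond=184.2773
(3,1): Delta=-1.0000 Bond=184.2773
(3,2): Delta=0.0365 Bond=62.0974
(3,3): Delta=1.0000 Bond=-184.2773
V0=89.6074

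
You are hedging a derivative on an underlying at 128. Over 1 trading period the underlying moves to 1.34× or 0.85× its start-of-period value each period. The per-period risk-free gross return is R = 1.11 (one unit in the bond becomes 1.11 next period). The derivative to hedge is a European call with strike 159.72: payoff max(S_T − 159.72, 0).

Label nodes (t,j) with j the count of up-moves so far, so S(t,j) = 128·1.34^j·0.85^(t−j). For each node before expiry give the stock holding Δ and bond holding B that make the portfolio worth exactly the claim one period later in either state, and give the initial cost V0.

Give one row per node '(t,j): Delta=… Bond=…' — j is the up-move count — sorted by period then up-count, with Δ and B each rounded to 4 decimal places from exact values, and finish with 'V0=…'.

(0,0): Delta=0.1881 Bond=-18.4409
V0=5.6407

Risk-neutral probability p* = (R−d)/(u−d) = (1.11−0.85)/(1.34−0.85) = 0.5306.
Payoff layer (t=1): V(1,0)=0.0000, V(1,1)=11.8000
Node (0,0) S=128.0000: V=(p*·11.8000+(1−p*)·0.0000)/1.11=5.6407; Δ=(11.8000−0.0000)/(171.5200−108.8000)=0.1881; B=V−Δ·S=-18.4409
Check: Δ(0,0)·S0 + B(0,0) = 5.6407 = V0.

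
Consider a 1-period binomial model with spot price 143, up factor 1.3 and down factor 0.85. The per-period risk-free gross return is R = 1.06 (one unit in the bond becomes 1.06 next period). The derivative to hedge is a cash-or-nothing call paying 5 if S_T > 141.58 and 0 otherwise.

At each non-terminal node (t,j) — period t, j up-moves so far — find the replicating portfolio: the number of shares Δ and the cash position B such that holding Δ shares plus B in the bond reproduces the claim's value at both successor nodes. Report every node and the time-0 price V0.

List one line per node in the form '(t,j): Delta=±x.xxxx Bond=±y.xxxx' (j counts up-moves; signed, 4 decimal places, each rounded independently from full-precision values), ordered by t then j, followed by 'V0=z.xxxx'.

Under the risk-neutral measure, an up-move has probability p* = (R−d)/(u−d) = 0.4667 and values discount at R = 1.06.
Terminal payoffs: V(1,0)=0.0000, V(1,1)=5.0000
  t=0,j=0: stock 143.0000 → up 185.9000 (V=5.0000), down 121.5500 (V=0.0000). Price 2.2013; hedge Δ=0.0777, bond B=-8.9099.
Self-financing check: at every node Δ·S+B equals the discounted successor values.

(0,0): Delta=0.0777 Bond=-8.9099
V0=2.2013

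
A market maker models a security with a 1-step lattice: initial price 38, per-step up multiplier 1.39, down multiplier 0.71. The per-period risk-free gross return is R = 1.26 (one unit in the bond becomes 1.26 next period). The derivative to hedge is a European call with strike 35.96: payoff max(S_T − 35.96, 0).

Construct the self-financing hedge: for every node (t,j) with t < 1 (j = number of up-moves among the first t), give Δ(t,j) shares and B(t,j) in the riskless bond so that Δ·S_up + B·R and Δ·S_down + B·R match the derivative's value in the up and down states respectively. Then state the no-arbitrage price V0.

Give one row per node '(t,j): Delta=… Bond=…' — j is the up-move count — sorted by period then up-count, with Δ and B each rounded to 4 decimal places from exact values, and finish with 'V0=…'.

(0,0): Delta=0.6525 Bond=-13.9713
V0=10.8228

Since d<R<u, set p* = (R−d)/(u−d) = 0.8088; price each node as the discounted p*-expectation of its children.
Terminal payoffs: V(1,0)=0.0000, V(1,1)=16.8600
(0,0): S=38.0000. Δ = (V_up−V_dn)/(S_up−S_dn) = (16.8600−0.0000)/(52.8200−26.9800) = 0.6525. V = [p*·16.8600 + (1−p*)·0.0000]/1.26 = 10.8228. B = V − Δ·S = -13.9713.
The time-0 hedge costs 10.8228, which is the no-arbitrage price.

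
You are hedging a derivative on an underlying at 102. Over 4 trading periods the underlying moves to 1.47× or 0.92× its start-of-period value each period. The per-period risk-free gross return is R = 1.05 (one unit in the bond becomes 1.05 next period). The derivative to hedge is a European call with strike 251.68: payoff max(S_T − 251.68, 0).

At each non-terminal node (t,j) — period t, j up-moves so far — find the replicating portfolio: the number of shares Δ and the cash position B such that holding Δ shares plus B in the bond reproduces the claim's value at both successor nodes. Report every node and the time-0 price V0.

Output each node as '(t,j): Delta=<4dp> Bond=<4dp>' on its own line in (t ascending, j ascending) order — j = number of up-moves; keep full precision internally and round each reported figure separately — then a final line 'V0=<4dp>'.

(0,0): Delta=0.1277 Bond=-10.9076
(1,0): Delta=0.0456 Bond=-3.7461
(1,1): Delta=0.2937 Bond=-36.3520
(2,0): Delta=0.0000 Bond=0.0000
(2,1): Delta=0.1377 Bond=-16.6415
(2,2): Delta=0.6093 Bond=-107.7221
(3,0): Delta=0.0000 Bond=0.0000
(3,1): Delta=0.0000 Bond=0.0000
(3,2): Delta=0.4161 Bond=-73.9264
(3,3): Delta=1.0000 Bond=-239.6952
V0=2.1167

Since d<R<u, set p* = (R−d)/(u−d) = 0.2364; price each node as the discounted p*-expectation of its children.
Payoff layer (t=4): V(4,0)=0.0000, V(4,1)=0.0000, V(4,2)=0.0000, V(4,3)=46.4049, V(4,4)=224.6079
  t=3,j=0: stock 79.4262 → up 116.7565 (V=0.0000), down 73.0721 (V=0.0000). Price 0.0000; hedge Δ=0.0000, bond B=0.0000.
  t=3,j=1: stock 126.9092 → up 186.5565 (V=0.0000), down 116.7565 (V=0.0000). Price 0.0000; hedge Δ=0.0000, bond B=0.0000.
  t=3,j=2: stock 202.7789 → up 298.0849 (V=46.4049), down 186.5565 (V=0.0000). Price 10.4461; hedge Δ=0.4161, bond B=-73.9264.
  t=3,j=3: stock 324.0053 → up 476.2879 (V=224.6079), down 298.0849 (V=46.4049). Price 84.3101; hedge Δ=1.0000, bond B=-239.6952.
  t=2,j=0: stock 86.3328 → up 126.9092 (V=0.0000), down 79.4262 (V=0.0000). Price 0.0000; hedge Δ=0.0000, bond B=0.0000.
  t=2,j=1: stock 137.9448 → up 202.7789 (V=10.4461), down 126.9092 (V=0.0000). Price 2.3515; hedge Δ=0.1377, bond B=-16.6415.
  t=2,j=2: stock 220.4118 → up 324.0053 (V=84.3101), down 202.7789 (V=10.4461). Price 26.5761; hedge Δ=0.6093, bond B=-107.7221.
  t=1,j=0: stock 93.8400 → up 137.9448 (V=2.3515), down 86.3328 (V=0.0000). Price 0.5293; hedge Δ=0.0456, bond B=-3.7461.
  t=1,j=1: stock 149.9400 → up 220.4118 (V=26.5761), down 137.9448 (V=2.3515). Price 7.6927; hedge Δ=0.2937, bond B=-36.3520.
  t=0,j=0: stock 102.0000 → up 149.9400 (V=7.6927), down 93.8400 (V=0.5293). Price 2.1167; hedge Δ=0.1277, bond B=-10.9076.
Each (Δ,B) replicates both successor values, so the strategy is self-financing and V0 is arbitrage-free.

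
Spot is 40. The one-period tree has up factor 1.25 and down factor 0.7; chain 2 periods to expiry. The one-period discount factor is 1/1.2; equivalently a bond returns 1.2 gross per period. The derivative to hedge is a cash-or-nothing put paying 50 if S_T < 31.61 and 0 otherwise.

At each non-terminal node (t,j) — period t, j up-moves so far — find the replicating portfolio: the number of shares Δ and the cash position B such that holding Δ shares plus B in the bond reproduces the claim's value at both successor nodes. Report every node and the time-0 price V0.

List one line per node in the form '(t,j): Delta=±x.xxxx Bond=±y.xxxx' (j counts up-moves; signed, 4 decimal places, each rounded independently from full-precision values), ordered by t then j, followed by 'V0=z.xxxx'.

Risk-neutral probability p* = (R−d)/(u−d) = (1.2−0.7)/(1.25−0.7) = 0.9091.
At expiry t=2: V(2,0)=50.0000, V(2,1)=0.0000, V(2,2)=0.0000
Node (1,0) S=28.0000: V=(p*·0.0000+(1−p*)·50.0000)/1.2=3.7879; Δ=(0.0000−50.0000)/(35.0000−19.6000)=-3.2468; B=V−Δ·S=94.6970
Node (1,1) S=50.0000: V=(p*·0.0000+(1−p*)·0.0000)/1.2=0.0000; Δ=(0.0000−0.0000)/(62.5000−35.0000)=0.0000; B=V−Δ·S=0.0000
Node (0,0) S=40.0000: V=(p*·0.0000+(1−p*)·3.7879)/1.2=0.2870; Δ=(0.0000−3.7879)/(50.0000−28.0000)=-0.1722; B=V−Δ·S=7.1740
The time-0 hedge costs 0.2870, which is the no-arbitrage price.

(0,0): Delta=-0.1722 Bond=7.1740
(1,0): Delta=-3.2468 Bond=94.6970
(1,1): Delta=0.0000 Bond=0.0000
V0=0.2870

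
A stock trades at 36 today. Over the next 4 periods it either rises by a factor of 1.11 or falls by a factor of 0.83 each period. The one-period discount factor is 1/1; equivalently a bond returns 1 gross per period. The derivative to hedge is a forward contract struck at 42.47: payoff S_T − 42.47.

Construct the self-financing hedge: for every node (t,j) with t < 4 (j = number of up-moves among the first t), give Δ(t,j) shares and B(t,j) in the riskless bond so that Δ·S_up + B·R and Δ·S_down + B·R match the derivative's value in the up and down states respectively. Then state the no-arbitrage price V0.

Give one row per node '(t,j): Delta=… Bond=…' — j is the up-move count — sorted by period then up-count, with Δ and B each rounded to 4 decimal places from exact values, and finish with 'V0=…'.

(0,0): Delta=1.0000 Bond=-42.4700
(1,0): Delta=1.0000 Bond=-42.4700
(1,1): Delta=1.0000 Bond=-42.4700
(2,0): Delta=1.0000 Bond=-42.4700
(2,1): Delta=1.0000 Bond=-42.4700
(2,2): Delta=1.0000 Bond=-42.4700
(3,0): Delta=1.0000 Bond=-42.4700
(3,1): Delta=1.0000 Bond=-42.4700
(3,2): Delta=1.0000 Bond=-42.4700
(3,3): Delta=1.0000 Bond=-42.4700
V0=-6.4700

No-arbitrage ⇒ martingale measure with p* = (R−d)/(u−d) = 0.6071.
Terminal payoffs: V(4,0)=-25.3850, V(4,1)=-19.6214, V(4,2)=-11.9134, V(4,3)=-1.6052, V(4,4)=12.1805
  t=3,j=0: stock 20.5843 → up 22.8486 (V=-19.6214), down 17.0850 (V=-25.3850). Price -21.8857; hedge Δ=1.0000, bond B=-42.4700.
  t=3,j=1: stock 27.5284 → up 30.5566 (V=-11.9134), down 22.8486 (V=-19.6214). Price -14.9416; hedge Δ=1.0000, bond B=-42.4700.
  t=3,j=2: stock 36.8151 → up 40.8648 (V=-1.6052), down 30.5566 (V=-11.9134). Price -5.6549; hedge Δ=1.0000, bond B=-42.4700.
  t=3,j=3: stock 49.2347 → up 54.6505 (V=12.1805), down 40.8648 (V=-1.6052). Price 6.7647; hedge Δ=1.0000, bond B=-42.4700.
  t=2,j=0: stock 24.8004 → up 27.5284 (V=-14.9416), down 20.5843 (V=-21.8857). Price -17.6696; hedge Δ=1.0000, bond B=-42.4700.
  t=2,j=1: stock 33.1668 → up 36.8151 (V=-5.6549), down 27.5284 (V=-14.9416). Price -9.3032; hedge Δ=1.0000, bond B=-42.4700.
  t=2,j=2: stock 44.3556 → up 49.2347 (V=6.7647), down 36.8151 (V=-5.6549). Price 1.8856; hedge Δ=1.0000, bond B=-42.4700.
  t=1,j=0: stock 29.8800 → up 33.1668 (V=-9.3032), down 24.8004 (V=-17.6696). Price -12.5900; hedge Δ=1.0000, bond B=-42.4700.
  t=1,j=1: stock 39.9600 → up 44.3556 (V=1.8856), down 33.1668 (V=-9.3032). Price -2.5100; hedge Δ=1.0000, bond B=-42.4700.
  t=0,j=0: stock 36.0000 → up 39.9600 (V=-2.5100), down 29.8800 (V=-12.5900). Price -6.4700; hedge Δ=1.0000, bond B=-42.4700.
Each (Δ,B) replicates both successor values, so the strategy is self-financing and V0 is arbitrage-free.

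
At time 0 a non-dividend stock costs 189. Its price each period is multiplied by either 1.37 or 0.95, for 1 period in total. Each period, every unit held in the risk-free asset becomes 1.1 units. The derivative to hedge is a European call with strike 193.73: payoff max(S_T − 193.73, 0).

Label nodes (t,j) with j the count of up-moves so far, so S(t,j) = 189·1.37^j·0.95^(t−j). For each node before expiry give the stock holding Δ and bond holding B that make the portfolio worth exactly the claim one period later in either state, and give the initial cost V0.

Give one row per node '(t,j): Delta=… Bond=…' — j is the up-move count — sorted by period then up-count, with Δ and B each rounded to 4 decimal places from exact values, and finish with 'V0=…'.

The replicating-portfolio and risk-neutral prices coincide; use p* = (1.1−0.95)/(1.37−0.95) = 0.3571 for the latter.
Terminal values V(1,·): V(1,0)=0.0000, V(1,1)=65.2000
Node (0,0) S=189.0000: V=(p*·65.2000+(1−p*)·0.0000)/1.1=21.1688; Δ=(65.2000−0.0000)/(258.9300−179.5500)=0.8214; B=V−Δ·S=-134.0693
Each (Δ,B) replicates both successor values, so the strategy is self-financing and V0 is arbitrage-free.

(0,0): Delta=0.8214 Bond=-134.0693
V0=21.1688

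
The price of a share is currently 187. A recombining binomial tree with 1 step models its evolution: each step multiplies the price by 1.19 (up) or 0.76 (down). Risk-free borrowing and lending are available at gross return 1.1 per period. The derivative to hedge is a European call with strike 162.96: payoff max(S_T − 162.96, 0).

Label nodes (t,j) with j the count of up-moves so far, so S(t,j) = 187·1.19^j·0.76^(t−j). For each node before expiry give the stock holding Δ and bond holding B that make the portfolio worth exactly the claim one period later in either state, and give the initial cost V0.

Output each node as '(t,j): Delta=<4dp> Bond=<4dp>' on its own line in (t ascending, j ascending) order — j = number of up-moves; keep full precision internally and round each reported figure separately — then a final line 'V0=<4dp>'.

No-arbitrage ⇒ martingale measure with p* = (R−d)/(u−d) = 0.7907.
Terminal payoffs: V(1,0)=0.0000, V(1,1)=59.5700
  t=0,j=0: stock 187.0000 → up 222.5300 (V=59.5700), down 142.1200 (V=0.0000). Price 42.8199; hedge Δ=0.7408, bond B=-95.7150.
The time-0 hedge costs 42.8199, which is the no-arbitrage price.

(0,0): Delta=0.7408 Bond=-95.7150
V0=42.8199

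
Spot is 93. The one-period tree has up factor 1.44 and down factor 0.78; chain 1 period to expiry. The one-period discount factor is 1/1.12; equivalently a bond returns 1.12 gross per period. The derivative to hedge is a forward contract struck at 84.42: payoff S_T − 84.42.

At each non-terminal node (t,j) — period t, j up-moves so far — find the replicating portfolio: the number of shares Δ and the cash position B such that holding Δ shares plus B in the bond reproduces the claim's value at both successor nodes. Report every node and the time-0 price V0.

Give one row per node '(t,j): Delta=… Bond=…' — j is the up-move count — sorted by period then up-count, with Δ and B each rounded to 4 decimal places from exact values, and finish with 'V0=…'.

(0,0): Delta=1.0000 Bond=-75.3750
V0=17.6250

The replicating-portfolio and risk-neutral prices coincide; use p* = (1.12−0.78)/(1.44−0.78) = 0.5152 for the latter.
At expiry t=1: V(1,0)=-11.8800, V(1,1)=49.5000
(0,0): S=93.0000. Δ = (V_up−V_dn)/(S_up−S_dn) = (49.5000−-11.8800)/(133.9200−72.5400) = 1.0000. V = [p*·49.5000 + (1−p*)·-11.8800]/1.12 = 17.6250. B = V − Δ·S = -75.3750.
Root portfolio cost Δ·93+B reproduces V0=17.6250.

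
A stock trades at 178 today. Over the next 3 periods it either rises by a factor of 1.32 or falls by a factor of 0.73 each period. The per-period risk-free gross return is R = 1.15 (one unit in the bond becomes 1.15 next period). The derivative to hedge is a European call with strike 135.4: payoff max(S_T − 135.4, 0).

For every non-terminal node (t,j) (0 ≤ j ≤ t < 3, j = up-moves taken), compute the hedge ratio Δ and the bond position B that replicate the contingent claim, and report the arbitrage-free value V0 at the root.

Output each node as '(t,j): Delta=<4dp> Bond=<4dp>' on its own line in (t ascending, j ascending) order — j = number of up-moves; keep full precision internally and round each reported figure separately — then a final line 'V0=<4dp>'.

The replicating-portfolio and risk-neutral prices coincide; use p* = (1.15−0.73)/(1.32−0.73) = 0.7119 for the latter.
At expiry t=3: V(3,0)=0.0000, V(3,1)=0.0000, V(3,2)=91.0075, V(3,3)=273.9943
Node (2,0) S=94.8562: V=(p*·0.0000+(1−p*)·0.0000)/1.15=0.0000; Δ=(0.0000−0.0000)/(125.2102−69.2450)=0.0000; B=V−Δ·S=0.0000
Node (2,1) S=171.5208: V=(p*·91.0075+(1−p*)·0.0000)/1.15=56.3348; Δ=(91.0075−0.0000)/(226.4075−125.2102)=0.8993; B=V−Δ·S=-97.9152
Node (2,2) S=310.1472: V=(p*·273.9943+(1−p*)·91.0075)/1.15=192.4081; Δ=(273.9943−91.0075)/(409.3943−226.4075)=1.0000; B=V−Δ·S=-117.7391
Node (1,0) S=129.9400: V=(p*·56.3348+(1−p*)·0.0000)/1.15=34.8719; Δ=(56.3348−0.0000)/(171.5208−94.8562)=0.7348; B=V−Δ·S=-60.6107
Node (1,1) S=234.9600: V=(p*·192.4081+(1−p*)·56.3348)/1.15=133.2178; Δ=(192.4081−56.3348)/(310.1472−171.5208)=0.9816; B=V−Δ·S=-97.4149
Node (0,0) S=178.0000: V=(p*·133.2178+(1−p*)·34.8719)/1.15=91.2008; Δ=(133.2178−34.8719)/(234.9600−129.9400)=0.9364; B=V−Δ·S=-75.4872
Root portfolio cost Δ·178+B reproduces V0=91.2008.

(0,0): Delta=0.9364 Bond=-75.4872
(1,0): Delta=0.7348 Bond=-60.6107
(1,1): Delta=0.9816 Bond=-97.4149
(2,0): Delta=0.0000 Bond=0.0000
(2,1): Delta=0.8993 Bond=-97.9152
(2,2): Delta=1.0000 Bond=-117.7391
V0=91.2008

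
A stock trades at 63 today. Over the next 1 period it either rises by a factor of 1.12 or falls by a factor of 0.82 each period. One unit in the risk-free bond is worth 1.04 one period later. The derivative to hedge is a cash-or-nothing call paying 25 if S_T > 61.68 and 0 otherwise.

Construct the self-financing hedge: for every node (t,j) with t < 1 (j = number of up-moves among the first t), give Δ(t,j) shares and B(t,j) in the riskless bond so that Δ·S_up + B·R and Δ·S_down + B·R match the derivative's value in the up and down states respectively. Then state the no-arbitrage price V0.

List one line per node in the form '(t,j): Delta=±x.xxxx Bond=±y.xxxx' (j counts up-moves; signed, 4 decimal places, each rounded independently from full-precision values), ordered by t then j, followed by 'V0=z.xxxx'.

(0,0): Delta=1.3228 Bond=-65.7051
V0=17.6282

Risk-neutral probability p* = (R−d)/(u−d) = (1.04−0.82)/(1.12−0.82) = 0.7333.
Terminal values V(1,·): V(1,0)=0.0000, V(1,1)=25.0000
(0,0): S=63.0000. Δ = (V_up−V_dn)/(S_up−S_dn) = (25.0000−0.0000)/(70.5600−51.6600) = 1.3228. V = [p*·25.0000 + (1−p*)·0.0000]/1.04 = 17.6282. B = V − Δ·S = -65.7051.
Check: Δ(0,0)·S0 + B(0,0) = 17.6282 = V0.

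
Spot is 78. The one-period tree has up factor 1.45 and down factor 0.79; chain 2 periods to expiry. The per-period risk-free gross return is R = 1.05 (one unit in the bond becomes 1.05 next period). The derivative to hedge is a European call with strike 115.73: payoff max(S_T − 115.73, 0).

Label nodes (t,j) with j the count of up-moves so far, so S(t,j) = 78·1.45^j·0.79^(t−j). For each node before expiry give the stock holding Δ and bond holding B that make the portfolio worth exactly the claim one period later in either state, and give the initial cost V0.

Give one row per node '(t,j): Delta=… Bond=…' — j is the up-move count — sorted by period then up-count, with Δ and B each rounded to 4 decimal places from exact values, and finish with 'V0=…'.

No-arbitrage ⇒ martingale measure with p* = (R−d)/(u−d) = 0.3939.
Payoff layer (t=2): V(2,0)=0.0000, V(2,1)=0.0000, V(2,2)=48.2650
  t=1,j=0: stock 61.6200 → up 89.3490 (V=0.0000), down 48.6798 (V=0.0000). Price 0.0000; hedge Δ=0.0000, bond B=0.0000.
  t=1,j=1: stock 113.1000 → up 163.9950 (V=48.2650), down 89.3490 (V=0.0000). Price 18.1081; hedge Δ=0.6466, bond B=-55.0207.
  t=0,j=0: stock 78.0000 → up 113.1000 (V=18.1081), down 61.6200 (V=0.0000). Price 6.7938; hedge Δ=0.3517, bond B=-20.6427.
Root portfolio cost Δ·78+B reproduces V0=6.7938.

(0,0): Delta=0.3517 Bond=-20.6427
(1,0): Delta=0.0000 Bond=0.0000
(1,1): Delta=0.6466 Bond=-55.0207
V0=6.7938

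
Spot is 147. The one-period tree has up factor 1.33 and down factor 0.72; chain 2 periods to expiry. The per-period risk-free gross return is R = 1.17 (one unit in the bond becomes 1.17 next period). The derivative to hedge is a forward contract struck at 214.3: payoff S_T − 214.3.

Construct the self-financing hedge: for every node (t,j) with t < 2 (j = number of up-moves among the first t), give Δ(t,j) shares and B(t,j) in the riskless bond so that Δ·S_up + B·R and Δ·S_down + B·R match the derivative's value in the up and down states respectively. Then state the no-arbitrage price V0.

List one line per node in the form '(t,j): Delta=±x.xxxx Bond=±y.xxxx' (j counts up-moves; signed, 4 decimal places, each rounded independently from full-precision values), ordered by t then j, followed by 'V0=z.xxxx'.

Under the risk-neutral measure, an up-move has probability p* = (R−d)/(u−d) = 0.7377 and values discount at R = 1.17.
At expiry t=2: V(2,0)=-138.0952, V(2,1)=-73.5328, V(2,2)=45.7283
  t=1,j=0: stock 105.8400 → up 140.7672 (V=-73.5328), down 76.2048 (V=-138.0952). Price -77.3224; hedge Δ=1.0000, bond B=-183.1624.
  t=1,j=1: stock 195.5100 → up 260.0283 (V=45.7283), down 140.7672 (V=-73.5328). Price 12.3476; hedge Δ=1.0000, bond B=-183.1624.
  t=0,j=0: stock 147.0000 → up 195.5100 (V=12.3476), down 105.8400 (V=-77.3224). Price -9.5491; hedge Δ=1.0000, bond B=-156.5491.
Self-financing check: at every node Δ·S+B equals the discounted successor values.

(0,0): Delta=1.0000 Bond=-156.5491
(1,0): Delta=1.0000 Bond=-183.1624
(1,1): Delta=1.0000 Bond=-183.1624
V0=-9.5491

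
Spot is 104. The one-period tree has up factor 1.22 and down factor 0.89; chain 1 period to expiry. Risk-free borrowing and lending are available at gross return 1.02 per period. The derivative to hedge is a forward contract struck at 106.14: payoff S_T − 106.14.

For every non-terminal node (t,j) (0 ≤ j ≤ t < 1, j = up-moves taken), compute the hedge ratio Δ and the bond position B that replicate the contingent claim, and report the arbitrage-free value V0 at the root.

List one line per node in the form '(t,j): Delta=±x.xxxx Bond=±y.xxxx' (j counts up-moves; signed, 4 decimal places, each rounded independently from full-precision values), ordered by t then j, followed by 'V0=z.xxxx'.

No-arbitrage ⇒ martingale measure with p* = (R−d)/(u−d) = 0.3939.
Terminal payoffs: V(1,0)=-13.5800, V(1,1)=20.7400
(0,0): S=104.0000. Δ = (V_up−V_dn)/(S_up−S_dn) = (20.7400−-13.5800)/(126.8800−92.5600) = 1.0000. V = [p*·20.7400 + (1−p*)·-13.5800]/1.02 = -0.0588. B = V − Δ·S = -104.0588.
Check: Δ(0,0)·S0 + B(0,0) = -0.0588 = V0.

(0,0): Delta=1.0000 Bond=-104.0588
V0=-0.0588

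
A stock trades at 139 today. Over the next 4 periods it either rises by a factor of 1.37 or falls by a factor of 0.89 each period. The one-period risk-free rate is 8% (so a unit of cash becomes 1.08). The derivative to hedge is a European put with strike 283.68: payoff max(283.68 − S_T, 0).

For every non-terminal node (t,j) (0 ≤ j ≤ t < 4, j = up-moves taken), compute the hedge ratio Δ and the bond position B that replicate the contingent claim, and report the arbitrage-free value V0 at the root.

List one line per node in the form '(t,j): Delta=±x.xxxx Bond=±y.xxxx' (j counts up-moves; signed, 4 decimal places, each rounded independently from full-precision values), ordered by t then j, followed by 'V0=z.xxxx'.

Since d<R<u, set p* = (R−d)/(u−d) = 0.3958; price each node as the discounted p*-expectation of its children.
At expiry t=4: V(4,0)=196.4683, V(4,1)=149.4328, V(4,2)=77.0297, V(4,3)=0.0000, V(4,4)=0.0000
(3,0): S=97.9907. Δ = (V_up−V_dn)/(S_up−S_dn) = (149.4328−196.4683)/(134.2472−87.2117) = -1.0000. V = [p*·149.4328 + (1−p*)·196.4683]/1.08 = 164.6760. B = V − Δ·S = 262.6667.
(3,1): S=150.8396. Δ = (V_up−V_dn)/(S_up−S_dn) = (77.0297−149.4328)/(206.6503−134.2472) = -1.0000. V = [p*·77.0297 + (1−p*)·149.4328]/1.08 = 111.8271. B = V − Δ·S = 262.6667.
(3,2): S=232.1913. Δ = (V_up−V_dn)/(S_up−S_dn) = (0.0000−77.0297)/(318.1021−206.6503) = -0.6911. V = [p*·0.0000 + (1−p*)·77.0297]/1.08 = 43.0915. B = V − Δ·S = 203.5701.
(3,3): S=357.4181. Δ = (V_up−V_dn)/(S_up−S_dn) = (0.0000−0.0000)/(489.6628−318.1021) = 0.0000. V = [p*·0.0000 + (1−p*)·0.0000]/1.08 = 0.0000. B = V − Δ·S = 0.0000.
(2,0): S=110.1019. Δ = (V_up−V_dn)/(S_up−S_dn) = (111.8271−164.6760)/(150.8396−97.9907) = -1.0000. V = [p*·111.8271 + (1−p*)·164.6760]/1.08 = 133.1080. B = V − Δ·S = 243.2099.
(2,1): S=169.4827. Δ = (V_up−V_dn)/(S_up−S_dn) = (43.0915−111.8271)/(232.1913−150.8396) = -0.8449. V = [p*·43.0915 + (1−p*)·111.8271]/1.08 = 78.3511. B = V − Δ·S = 221.5503.
(2,2): S=260.8891. Δ = (V_up−V_dn)/(S_up−S_dn) = (0.0000−43.0915)/(357.4181−232.1913) = -0.3441. V = [p*·0.0000 + (1−p*)·43.0915]/1.08 = 24.1060. B = V − Δ·S = 113.8799.
(1,0): S=123.7100. Δ = (V_up−V_dn)/(S_up−S_dn) = (78.3511−133.1080)/(169.4827−110.1019) = -0.9221. V = [p*·78.3511 + (1−p*)·133.1080]/1.08 = 103.1791. B = V − Δ·S = 217.2558.
(1,1): S=190.4300. Δ = (V_up−V_dn)/(S_up−S_dn) = (24.1060−78.3511)/(260.8891−169.4827) = -0.5935. V = [p*·24.1060 + (1−p*)·78.3511]/1.08 = 52.6658. B = V − Δ·S = 165.6766.
(0,0): S=139.0000. Δ = (V_up−V_dn)/(S_up−S_dn) = (52.6658−103.1791)/(190.4300−123.7100) = -0.7571. V = [p*·52.6658 + (1−p*)·103.1791]/1.08 = 77.0224. B = V − Δ·S = 182.2584.
Check: Δ(0,0)·S0 + B(0,0) = 77.0224 = V0.

(0,0): Delta=-0.7571 Bond=182.2584
(1,0): Delta=-0.9221 Bond=217.2558
(1,1): Delta=-0.5935 Bond=165.6766
(2,0): Delta=-1.0000 Bond=243.2099
(2,1): Delta=-0.8449 Bond=221.5503
(2,2): Delta=-0.3441 Bond=113.8799
(3,0): Delta=-1.0000 Bond=262.6667
(3,1): Delta=-1.0000 Bond=262.6667
(3,2): Delta=-0.6911 Bond=203.5701
(3,3): Delta=0.0000 Bond=0.0000
V0=77.0224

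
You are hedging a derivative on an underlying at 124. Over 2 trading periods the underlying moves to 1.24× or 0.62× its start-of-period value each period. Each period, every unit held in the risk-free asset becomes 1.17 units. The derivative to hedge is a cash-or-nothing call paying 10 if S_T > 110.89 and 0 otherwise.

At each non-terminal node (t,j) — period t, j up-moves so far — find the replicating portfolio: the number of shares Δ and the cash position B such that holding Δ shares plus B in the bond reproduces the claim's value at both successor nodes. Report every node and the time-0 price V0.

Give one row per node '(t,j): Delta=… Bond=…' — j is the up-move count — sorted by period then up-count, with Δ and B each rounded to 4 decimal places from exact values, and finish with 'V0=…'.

(0,0): Delta=0.0986 Bond=-6.4804
(1,0): Delta=0.0000 Bond=0.0000
(1,1): Delta=0.1049 Bond=-8.5470
V0=5.7487

No-arbitrage ⇒ martingale measure with p* = (R−d)/(u−d) = 0.8871.
Terminal payoffs: V(2,0)=0.0000, V(2,1)=0.0000, V(2,2)=10.0000
(1,0): S=76.8800. Δ = (V_up−V_dn)/(S_up−S_dn) = (0.0000−0.0000)/(95.3312−47.6656) = 0.0000. V = [p*·0.0000 + (1−p*)·0.0000]/1.17 = 0.0000. B = V − Δ·S = 0.0000.
(1,1): S=153.7600. Δ = (V_up−V_dn)/(S_up−S_dn) = (10.0000−0.0000)/(190.6624−95.3312) = 0.1049. V = [p*·10.0000 + (1−p*)·0.0000]/1.17 = 7.5820. B = V − Δ·S = -8.5470.
(0,0): S=124.0000. Δ = (V_up−V_dn)/(S_up−S_dn) = (7.5820−0.0000)/(153.7600−76.8800) = 0.0986. V = [p*·7.5820 + (1−p*)·0.0000]/1.17 = 5.7487. B = V − Δ·S = -6.4804.
Root portfolio cost Δ·124+B reproduces V0=5.7487.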